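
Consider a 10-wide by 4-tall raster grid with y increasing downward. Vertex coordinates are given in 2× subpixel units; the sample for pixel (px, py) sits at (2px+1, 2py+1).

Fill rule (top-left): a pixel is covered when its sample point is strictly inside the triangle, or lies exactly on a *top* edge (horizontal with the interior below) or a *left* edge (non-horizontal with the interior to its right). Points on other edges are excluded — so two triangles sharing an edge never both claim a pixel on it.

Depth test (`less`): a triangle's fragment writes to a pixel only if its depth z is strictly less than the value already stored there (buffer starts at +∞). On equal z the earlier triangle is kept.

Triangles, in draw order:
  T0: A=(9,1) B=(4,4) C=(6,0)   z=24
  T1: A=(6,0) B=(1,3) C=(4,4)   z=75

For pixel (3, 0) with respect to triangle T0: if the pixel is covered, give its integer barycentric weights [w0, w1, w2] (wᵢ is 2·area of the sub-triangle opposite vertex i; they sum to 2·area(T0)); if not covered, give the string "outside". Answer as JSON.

T0:
  2·area = 14
  edge (9, 1)→(4, 4): d=(-5,3) right/bottom  bias=-1
  edge (4, 4)→(6, 0): d=(2,-4) top-left  bias=+0
  edge (6, 0)→(9, 1): d=(3,1) right/bottom  bias=-1
    (3,0)@(7, 1): e=[6,6,2] → #
    (4,0)@(9, 1): e=[0,14,0] → ·  [on edge]
    (2,1)@(5, 3): e=[2,2,10] → #
    (3,1)@(7, 3): e=[-4,10,8] → ·
    (7,1)@(15, 3): e=[-28,42,0] → ·  [on edge]
    (2,2)@(5, 5): e=[-8,6,16] → ·
  covered (2 px):
    · · · # · · · · · ·
    · · # · · · · · · ·
    · · · · · · · · · ·
    · · · · · · · · · ·
T1:
  2·area = 14  (B↔C swapped to make it positive)
  edge (6, 0)→(4, 4): d=(-2,4) right/bottom  bias=-1
  edge (4, 4)→(1, 3): d=(-3,-1) top-left  bias=+0
  edge (1, 3)→(6, 0): d=(5,-3) top-left  bias=+0
    (2,0)@(5, 1): e=[2,10,2] → #
    (3,0)@(7, 1): e=[-6,12,8] → ·
    (0,1)@(1, 3): e=[14,0,0] → #  [on edge]
    (1,1)@(3, 3): e=[6,2,6] → #
    (2,1)@(5, 3): e=[-2,4,12] → ·
    (0,2)@(1, 5): e=[10,-6,10] → ·
    (1,2)@(3, 5): e=[2,-4,16] → ·
    (3,2)@(7, 5): e=[-14,0,28] → ·  [on edge]
    (6,3)@(13, 7): e=[-42,0,56] → ·  [on edge]
  covered (3 px):
    · · # · · · · · · ·
    # # · · · · · · · ·
    · · · · · · · · · ·
    · · · · · · · · · ·

Result: [6,2,6]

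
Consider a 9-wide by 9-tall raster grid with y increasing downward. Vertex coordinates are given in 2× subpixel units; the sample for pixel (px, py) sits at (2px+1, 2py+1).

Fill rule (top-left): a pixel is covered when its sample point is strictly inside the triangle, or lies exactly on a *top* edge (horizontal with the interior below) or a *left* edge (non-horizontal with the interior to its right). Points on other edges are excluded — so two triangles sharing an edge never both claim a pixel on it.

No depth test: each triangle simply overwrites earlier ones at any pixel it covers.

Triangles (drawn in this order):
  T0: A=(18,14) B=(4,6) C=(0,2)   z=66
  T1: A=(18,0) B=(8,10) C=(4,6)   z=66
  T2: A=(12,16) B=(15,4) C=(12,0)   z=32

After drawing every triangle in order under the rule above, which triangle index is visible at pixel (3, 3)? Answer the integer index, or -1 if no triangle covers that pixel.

T0:
  2·area = 24
  edge (18, 14)→(4, 6): d=(-14,-8) top-left  bias=+0
  edge (4, 6)→(0, 2): d=(-4,-4) top-left  bias=+0
  edge (0, 2)→(18, 14): d=(18,12) right/bottom  bias=-1
    (0,1)@(1, 3): e=[18,0,6] → X  [on edge]
    (1,1)@(3, 3): e=[34,8,-18] → .
    (0,2)@(1, 5): e=[-10,-8,42] → .
    (1,2)@(3, 5): e=[6,0,18] → X  [on edge]
    (2,2)@(5, 5): e=[22,8,-6] → .
    (1,3)@(3, 7): e=[-22,-8,54] → .
    (2,3)@(5, 7): e=[-6,0,30] → .  [on edge]
    (3,3)@(7, 7): e=[10,8,6] → X
    (4,3)@(9, 7): e=[26,16,-18] → .
    (3,4)@(7, 9): e=[-18,0,42] → .  [on edge]
    (4,5)@(9, 11): e=[-30,0,54] → .  [on edge]
    (6,5)@(13, 11): e=[2,16,6] → X
    (5,6)@(11, 13): e=[-42,0,66] → .  [on edge]
    (6,7)@(13, 15): e=[-54,0,78] → .  [on edge]
    (7,8)@(15, 17): e=[-66,0,90] → .  [on edge]
  covered (4 px):
    . . . . . . . . .
    X . . . . . . . .
    . X . . . . . . .
    . . . X . . . . .
    . . . . . . . . .
    . . . . . . X . .
    . . . . . . . . .
    . . . . . . . . .
    . . . . . . . . .
T1:
  2·area = 80
  edge (18, 0)→(8, 10): d=(-10,10) right/bottom  bias=-1
  edge (8, 10)→(4, 6): d=(-4,-4) top-left  bias=+0
  edge (4, 6)→(18, 0): d=(14,-6) top-left  bias=+0
    (8,0)@(17, 1): e=[0,72,8] → .  [on edge]
    (0,1)@(1, 3): e=[140,0,-60] → .  [on edge]
    (5,1)@(11, 3): e=[40,40,0] → X  [on edge]
    (6,1)@(13, 3): e=[20,48,12] → X
    (7,1)@(15, 3): e=[0,56,24] → .  [on edge]
    (1,2)@(3, 5): e=[100,0,-20] → .  [on edge]
    (3,2)@(7, 5): e=[60,16,4] → X
    (4,2)@(9, 5): e=[40,24,16] → X
    (6,2)@(13, 5): e=[0,40,40] → .  [on edge]
    (2,3)@(5, 7): e=[60,0,20] → X  [on edge]
    (5,3)@(11, 7): e=[0,24,56] → .  [on edge]
    (2,4)@(5, 9): e=[40,-8,48] → .
    (3,4)@(7, 9): e=[20,0,60] → X  [on edge]
    (4,4)@(9, 9): e=[0,8,72] → .  [on edge]
    (3,5)@(7, 11): e=[0,-8,88] → .  [on edge]
    (4,5)@(9, 11): e=[-20,0,100] → .  [on edge]
    (2,6)@(5, 13): e=[0,-24,104] → .  [on edge]
    (5,6)@(11, 13): e=[-60,0,140] → .  [on edge]
    (1,7)@(3, 15): e=[0,-40,120] → .  [on edge]
    (6,7)@(13, 15): e=[-100,0,180] → .  [on edge]
    (0,8)@(1, 17): e=[0,-56,136] → .  [on edge]
    (7,8)@(15, 17): e=[-140,0,220] → .  [on edge]
  covered (9 px):
    . . . . . . . . .
    . . . . . X X . .
    . . . X X X . . .
    . . X X X . . . .
    . . . X . . . . .
    . . . . . . . . .
    . . . . . . . . .
    . . . . . . . . .
    . . . . . . . . .
T2:
  2·area = 48  (B↔C swapped to make it positive)
  edge (12, 16)→(12, 0): d=(0,-16) top-left  bias=+0
  edge (12, 0)→(15, 4): d=(3,4) right/bottom  bias=-1
  edge (15, 4)→(12, 16): d=(-3,12) right/bottom  bias=-1
    (6,1)@(13, 3): e=[16,5,27] → X
    (7,1)@(15, 3): e=[48,-3,3] → .
    (6,2)@(13, 5): e=[16,11,21] → X
    (7,2)@(15, 5): e=[48,3,-3] → .
    (6,3)@(13, 7): e=[16,17,15] → X
    (7,3)@(15, 7): e=[48,9,-9] → .
    (6,4)@(13, 9): e=[16,23,9] → X
    (7,4)@(15, 9): e=[48,15,-15] → .
    (6,5)@(13, 11): e=[16,29,3] → X
    (7,5)@(15, 11): e=[48,21,-21] → .
    (6,6)@(13, 13): e=[16,35,-3] → .
  covered (5 px):
    . . . . . . . . .
    . . . . . . X . .
    . . . . . . X . .
    . . . . . . X . .
    . . . . . . X . .
    . . . . . . X . .
    . . . . . . . . .
    . . . . . . . . .
    . . . . . . . . .

Z-buffer (winner per pixel, '.' = empty):
  . . . . . . . . .
  0 . . . . 1 2 . .
  . 0 . 1 1 1 2 . .
  . . 1 1 1 . 2 . .
  . . . 1 . . 2 . .
  . . . . . . 2 . .
  . . . . . . . . .
  . . . . . . . . .
  . . . . . . . . .

Answer: 1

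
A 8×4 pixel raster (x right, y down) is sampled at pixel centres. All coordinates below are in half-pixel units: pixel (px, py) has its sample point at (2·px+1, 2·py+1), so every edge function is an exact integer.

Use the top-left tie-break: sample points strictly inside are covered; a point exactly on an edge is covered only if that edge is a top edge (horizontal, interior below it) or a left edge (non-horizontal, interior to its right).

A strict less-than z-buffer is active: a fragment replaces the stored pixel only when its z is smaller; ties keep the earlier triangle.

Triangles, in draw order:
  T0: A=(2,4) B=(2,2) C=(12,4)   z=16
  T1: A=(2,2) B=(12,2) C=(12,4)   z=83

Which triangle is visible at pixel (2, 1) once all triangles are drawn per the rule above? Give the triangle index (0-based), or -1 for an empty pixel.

T0:
  2·area = 20
  edge (2, 4)→(2, 2): d=(0,-2) top-left  bias=+0
  edge (2, 2)→(12, 4): d=(10,2) right/bottom  bias=-1
  edge (12, 4)→(2, 4): d=(-10,0) right/bottom  bias=-1
    (1,1)@(3, 3): e=[2,8,10] → █
    (2,1)@(5, 3): e=[6,4,10] → █
    (3,1)@(7, 3): e=[10,0,10] → ·  [on edge]
    (1,2)@(3, 5): e=[2,28,-10] → ·
    (2,2)@(5, 5): e=[6,24,-10] → ·
  covered (2 px):
    · · · · · · · ·
    · █ █ · · · · ·
    · · · · · · · ·
    · · · · · · · ·
T1:
  2·area = 20
  edge (2, 2)→(12, 2): d=(10,0) top-left  bias=+0
  edge (12, 2)→(12, 4): d=(0,2) right/bottom  bias=-1
  edge (12, 4)→(2, 2): d=(-10,-2) top-left  bias=+0
    (3,1)@(7, 3): e=[10,10,0] → █  [on edge]
    (4,1)@(9, 3): e=[10,6,4] → █
    (5,1)@(11, 3): e=[10,2,8] → █
    (6,1)@(13, 3): e=[10,-2,12] → ·
    (3,2)@(7, 5): e=[30,10,-20] → ·
    (4,2)@(9, 5): e=[30,6,-16] → ·
    (5,2)@(11, 5): e=[30,2,-12] → ·
  covered (3 px):
    · · · · · · · ·
    · · · █ █ █ · ·
    · · · · · · · ·
    · · · · · · · ·

Z-buffer (winner per pixel, '.' = empty):
  . . . . . . . .
  . 0 0 1 1 1 . .
  . . . . . . . .
  . . . . . . . .

Final: 0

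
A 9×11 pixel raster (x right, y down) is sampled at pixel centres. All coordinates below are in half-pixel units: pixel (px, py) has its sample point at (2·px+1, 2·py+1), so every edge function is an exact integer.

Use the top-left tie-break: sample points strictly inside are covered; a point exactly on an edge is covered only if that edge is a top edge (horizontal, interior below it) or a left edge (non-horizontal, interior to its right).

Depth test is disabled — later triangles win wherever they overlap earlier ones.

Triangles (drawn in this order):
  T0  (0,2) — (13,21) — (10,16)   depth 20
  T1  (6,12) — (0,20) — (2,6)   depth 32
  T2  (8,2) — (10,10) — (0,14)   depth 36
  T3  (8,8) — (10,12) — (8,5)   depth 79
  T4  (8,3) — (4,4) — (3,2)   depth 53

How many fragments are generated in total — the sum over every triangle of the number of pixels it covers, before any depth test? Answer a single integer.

T0:
  2·area = 8  (B↔C swapped to make it positive)
  edge (0, 2)→(10, 16): d=(10,14) right/bottom  bias=-1
  edge (10, 16)→(13, 21): d=(3,5) right/bottom  bias=-1
  edge (13, 21)→(0, 2): d=(-13,-19) top-left  bias=+0
    (0,0)@(1, 1): e=[-24,0,32] → ·  [on edge]
    (2,4)@(5, 9): e=[0,4,4] → ·  [on edge]
    (3,5)@(7, 11): e=[-8,0,16] → ·  [on edge]
    (4,7)@(9, 15): e=[4,2,2] → █
    (5,7)@(11, 15): e=[-24,-8,40] → ·
    (4,8)@(9, 17): e=[24,8,-24] → ·
    (6,10)@(13, 21): e=[8,0,0] → ·  [on edge]
  covered (1 px):
    · · · · · · · · ·
    · · · · · · · · ·
    · · · · · · · · ·
    · · · · · · · · ·
    · · · · · · · · ·
    · · · · · · · · ·
    · · · · · · · · ·
    · · · · █ · · · ·
    · · · · · · · · ·
    · · · · · · · · ·
    · · · · · · · · ·
T1:
  2·area = 68
  edge (6, 12)→(0, 20): d=(-6,8) right/bottom  bias=-1
  edge (0, 20)→(2, 6): d=(2,-14) top-left  bias=+0
  edge (2, 6)→(6, 12): d=(4,6) right/bottom  bias=-1
    (1,4)@(3, 9): e=[42,20,6] → █
    (2,4)@(5, 9): e=[26,48,-6] → ·
    (1,5)@(3, 11): e=[30,24,14] → █
    (2,5)@(5, 11): e=[14,52,2] → █
    (3,5)@(7, 11): e=[-2,80,-10] → ·
    (0,6)@(1, 13): e=[34,0,34] → █  [on edge]
    (3,6)@(7, 13): e=[-14,84,-2] → ·
    (0,7)@(1, 15): e=[22,4,42] → █
    (2,7)@(5, 15): e=[-10,60,18] → ·
    (0,8)@(1, 17): e=[10,8,50] → █
    (1,8)@(3, 17): e=[-6,36,38] → ·
    (0,9)@(1, 19): e=[-2,12,58] → ·
  covered (9 px):
    · · · · · · · · ·
    · · · · · · · · ·
    · · · · · · · · ·
    · · · · · · · · ·
    · █ · · · · · · ·
    · █ █ · · · · · ·
    █ █ █ · · · · · ·
    █ █ · · · · · · ·
    █ · · · · · · · ·
    · · · · · · · · ·
    · · · · · · · · ·
T2:
  2·area = 88
  edge (8, 2)→(10, 10): d=(2,8) right/bottom  bias=-1
  edge (10, 10)→(0, 14): d=(-10,4) right/bottom  bias=-1
  edge (0, 14)→(8, 2): d=(8,-12) top-left  bias=+0
    (3,2)@(7, 5): e=[14,62,12] → █
    (4,2)@(9, 5): e=[-2,54,36] → ·
    (2,3)@(5, 7): e=[34,50,4] → █
    (4,3)@(9, 7): e=[2,34,52] → █
    (5,3)@(11, 7): e=[-14,26,76] → ·
    (2,4)@(5, 9): e=[38,30,20] → █
    (5,4)@(11, 9): e=[-10,6,92] → ·
    (1,5)@(3, 11): e=[58,18,12] → █
    (4,5)@(9, 11): e=[10,-6,84] → ·
    (0,6)@(1, 13): e=[78,6,4] → █
    (1,6)@(3, 13): e=[62,-2,28] → ·
    (2,6)@(5, 13): e=[46,-10,52] → ·
  covered (11 px):
    · · · · · · · · ·
    · · · · · · · · ·
    · · · █ · · · · ·
    · · █ █ █ · · · ·
    · · █ █ █ · · · ·
    · █ █ █ · · · · ·
    █ · · · · · · · ·
    · · · · · · · · ·
    · · · · · · · · ·
    · · · · · · · · ·
    · · · · · · · · ·
T3:
  2·area = 6  (B↔C swapped to make it positive)
  edge (8, 8)→(8, 5): d=(0,-3) top-left  bias=+0
  edge (8, 5)→(10, 12): d=(2,7) right/bottom  bias=-1
  edge (10, 12)→(8, 8): d=(-2,-4) top-left  bias=+0
    (4,4)@(9, 9): e=[3,1,2] → █
    (5,4)@(11, 9): e=[9,-13,10] → ·
    (4,5)@(9, 11): e=[3,5,-2] → ·
  covered (1 px):
    · · · · · · · · ·
    · · · · · · · · ·
    · · · · · · · · ·
    · · · · · · · · ·
    · · · · █ · · · ·
    · · · · · · · · ·
    · · · · · · · · ·
    · · · · · · · · ·
    · · · · · · · · ·
    · · · · · · · · ·
    · · · · · · · · ·
T4:
  2·area = 9
  edge (8, 3)→(4, 4): d=(-4,1) right/bottom  bias=-1
  edge (4, 4)→(3, 2): d=(-1,-2) top-left  bias=+0
  edge (3, 2)→(8, 3): d=(5,1) right/bottom  bias=-1
    (2,1)@(5, 3): e=[3,3,3] → █
    (3,1)@(7, 3): e=[1,7,1] → █
    (4,1)@(9, 3): e=[-1,11,-1] → ·
    (2,2)@(5, 5): e=[-5,1,13] → ·
    (3,2)@(7, 5): e=[-7,5,11] → ·
  covered (2 px):
    · · · · · · · · ·
    · · █ █ · · · · ·
    · · · · · · · · ·
    · · · · · · · · ·
    · · · · · · · · ·
    · · · · · · · · ·
    · · · · · · · · ·
    · · · · · · · · ·
    · · · · · · · · ·
    · · · · · · · · ·
    · · · · · · · · ·

Result: 24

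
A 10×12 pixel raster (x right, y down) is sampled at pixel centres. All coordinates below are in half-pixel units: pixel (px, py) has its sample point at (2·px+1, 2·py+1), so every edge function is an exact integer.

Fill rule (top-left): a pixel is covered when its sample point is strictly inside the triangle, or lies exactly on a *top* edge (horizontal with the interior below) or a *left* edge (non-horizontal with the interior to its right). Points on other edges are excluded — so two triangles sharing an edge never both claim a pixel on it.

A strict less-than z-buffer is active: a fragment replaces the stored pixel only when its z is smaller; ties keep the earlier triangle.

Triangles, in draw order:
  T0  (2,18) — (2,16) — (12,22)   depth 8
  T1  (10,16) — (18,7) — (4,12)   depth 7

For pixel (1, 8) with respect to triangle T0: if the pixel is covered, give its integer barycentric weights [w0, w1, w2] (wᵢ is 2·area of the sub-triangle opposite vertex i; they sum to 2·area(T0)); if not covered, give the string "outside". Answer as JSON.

T0:
  2·area = 20
  edge (2, 18)→(2, 16): d=(0,-2) top-left  bias=+0
  edge (2, 16)→(12, 22): d=(10,6) right/bottom  bias=-1
  edge (12, 22)→(2, 18): d=(-10,-4) top-left  bias=+0
    (1,8)@(3, 17): e=[2,4,14] → X
    (2,8)@(5, 17): e=[6,-8,22] → .
    (1,9)@(3, 19): e=[2,24,-6] → .
    (2,9)@(5, 19): e=[6,12,2] → X
    (3,9)@(7, 19): e=[10,0,10] → .  [on edge]
    (2,10)@(5, 21): e=[6,32,-18] → .
  covered (2 px):
    . . . . . . . . . .
    . . . . . . . . . .
    . . . . . . . . . .
    . . . . . . . . . .
    . . . . . . . . . .
    . . . . . . . . . .
    . . . . . . . . . .
    . . . . . . . . . .
    . X . . . . . . . .
    . . X . . . . . . .
    . . . . . . . . . .
    . . . . . . . . . .
T1:
  2·area = 86  (B↔C swapped to make it positive)
  edge (10, 16)→(4, 12): d=(-6,-4) top-left  bias=+0
  edge (4, 12)→(18, 7): d=(14,-5) top-left  bias=+0
  edge (18, 7)→(10, 16): d=(-8,9) right/bottom  bias=-1
    (6,4)@(13, 9): e=[54,3,29] → X
    (7,4)@(15, 9): e=[62,13,11] → X
    (8,4)@(17, 9): e=[70,23,-7] → .
    (3,5)@(7, 11): e=[18,1,67] → X
    (4,5)@(9, 11): e=[26,11,49] → X
    (5,5)@(11, 11): e=[34,21,31] → X
    (7,5)@(15, 11): e=[50,41,-5] → .
    (3,6)@(7, 13): e=[6,29,51] → X
    (6,6)@(13, 13): e=[30,59,-3] → .
    (3,7)@(7, 15): e=[-6,57,35] → .
    (4,7)@(9, 15): e=[2,67,17] → X
    (5,7)@(11, 15): e=[10,77,-1] → .
  covered (10 px):
    . . . . . . . . . .
    . . . . . . . . . .
    . . . . . . . . . .
    . . . . . . . . . .
    . . . . . . X X . .
    . . . X X X X . . .
    . . . X X X . . . .
    . . . . X . . . . .
    . . . . . . . . . .
    . . . . . . . . . .
    . . . . . . . . . .
    . . . . . . . . . .

Answer: [4,14,2]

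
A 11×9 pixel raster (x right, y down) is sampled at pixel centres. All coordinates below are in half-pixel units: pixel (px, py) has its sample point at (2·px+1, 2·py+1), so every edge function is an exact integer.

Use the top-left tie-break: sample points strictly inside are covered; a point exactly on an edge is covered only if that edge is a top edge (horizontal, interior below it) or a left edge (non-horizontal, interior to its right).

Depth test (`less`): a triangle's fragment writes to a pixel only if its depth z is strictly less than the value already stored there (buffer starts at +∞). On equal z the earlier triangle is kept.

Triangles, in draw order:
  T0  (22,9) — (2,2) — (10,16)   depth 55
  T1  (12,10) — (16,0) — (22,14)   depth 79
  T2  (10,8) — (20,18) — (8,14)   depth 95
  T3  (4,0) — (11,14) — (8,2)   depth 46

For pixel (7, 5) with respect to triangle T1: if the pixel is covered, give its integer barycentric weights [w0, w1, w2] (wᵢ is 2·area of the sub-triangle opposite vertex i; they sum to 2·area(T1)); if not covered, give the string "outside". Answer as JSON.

T0:
  2·area = 224  (B↔C swapped to make it positive)
  edge (22, 9)→(10, 16): d=(-12,7) right/bottom  bias=-1
  edge (10, 16)→(2, 2): d=(-8,-14) top-left  bias=+0
  edge (2, 2)→(22, 9): d=(20,7) right/bottom  bias=-1
    (1,1)@(3, 3): e=[205,6,13] → █
    (2,1)@(5, 3): e=[191,34,-1] → ·
    (1,2)@(3, 5): e=[181,-10,53] → ·
    (2,2)@(5, 5): e=[167,18,39] → █
    (3,2)@(7, 5): e=[153,46,25] → █
    (4,2)@(9, 5): e=[139,74,11] → █
    (5,2)@(11, 5): e=[125,102,-3] → ·
    (2,3)@(5, 7): e=[143,2,79] → █
    (5,3)@(11, 7): e=[101,86,37] → █
    (6,3)@(13, 7): e=[87,114,23] → █
    (7,3)@(15, 7): e=[73,142,9] → █
    (8,3)@(17, 7): e=[59,170,-5] → ·
  covered (28 px):
    · · · · · · · · · · ·
    · █ · · · · · · · · ·
    · · █ █ █ · · · · · ·
    · · █ █ █ █ █ █ · · ·
    · · · █ █ █ █ █ █ █ █
    · · · · █ █ █ █ █ · ·
    · · · · █ █ █ █ · · ·
    · · · · · █ · · · · ·
    · · · · · · · · · · ·
T1:
  2·area = 116
  edge (12, 10)→(16, 0): d=(4,-10) top-left  bias=+0
  edge (16, 0)→(22, 14): d=(6,14) right/bottom  bias=-1
  edge (22, 14)→(12, 10): d=(-10,-4) top-left  bias=+0
    (7,1)@(15, 3): e=[2,32,82] → █
    (8,1)@(17, 3): e=[22,4,90] → █
    (9,1)@(19, 3): e=[42,-24,98] → ·
    (7,2)@(15, 5): e=[10,44,62] → █
    (9,2)@(19, 5): e=[50,-12,78] → ·
    (7,3)@(15, 7): e=[18,56,42] → █
    (9,3)@(19, 7): e=[58,0,58] → ·  [on edge]
    (6,4)@(13, 9): e=[6,96,14] → █
    (9,4)@(19, 9): e=[66,12,38] → █
    (10,4)@(21, 9): e=[86,-16,46] → ·
    (6,5)@(13, 11): e=[14,108,-6] → ·
    (7,5)@(15, 11): e=[34,80,2] → █
  covered (14 px):
    · · · · · · · · · · ·
    · · · · · · · █ █ · ·
    · · · · · · · █ █ · ·
    · · · · · · · █ █ · ·
    · · · · · · █ █ █ █ ·
    · · · · · · · █ █ █ ·
    · · · · · · · · · · █
    · · · · · · · · · · ·
    · · · · · · · · · · ·
T2:
  2·area = 80
  edge (10, 8)→(20, 18): d=(10,10) right/bottom  bias=-1
  edge (20, 18)→(8, 14): d=(-12,-4) top-left  bias=+0
  edge (8, 14)→(10, 8): d=(2,-6) top-left  bias=+0
    (1,0)@(3, 1): e=[0,136,-56] → ·  [on edge]
    (2,1)@(5, 3): e=[0,120,-40] → ·  [on edge]
    (3,2)@(7, 5): e=[0,104,-24] → ·  [on edge]
    (5,2)@(11, 5): e=[-40,120,0] → ·  [on edge]
    (4,3)@(9, 7): e=[0,88,-8] → ·  [on edge]
    (5,4)@(11, 9): e=[0,72,8] → ·  [on edge]
    (4,5)@(9, 11): e=[40,40,0] → █  [on edge]
    (5,5)@(11, 11): e=[20,48,12] → █
    (6,5)@(13, 11): e=[0,56,24] → ·  [on edge]
    (2,6)@(5, 13): e=[100,0,-20] → ·  [on edge]
    (4,6)@(9, 13): e=[60,16,4] → █
    (6,6)@(13, 13): e=[20,32,28] → █
    (7,6)@(15, 13): e=[0,40,40] → ·  [on edge]
    (5,7)@(11, 15): e=[60,0,20] → █  [on edge]
    (8,7)@(17, 15): e=[0,24,56] → ·  [on edge]
    (3,8)@(7, 17): e=[120,-40,0] → ·  [on edge]
    (8,8)@(17, 17): e=[20,0,60] → █  [on edge]
    (9,8)@(19, 17): e=[0,8,72] → ·  [on edge]
  covered (9 px):
    · · · · · · · · · · ·
    · · · · · · · · · · ·
    · · · · · · · · · · ·
    · · · · · · · · · · ·
    · · · · · · · · · · ·
    · · · · █ █ · · · · ·
    · · · · █ █ █ · · · ·
    · · · · · █ █ █ · · ·
    · · · · · · · · █ · ·
T3:
  2·area = 42  (B↔C swapped to make it positive)
  edge (4, 0)→(8, 2): d=(4,2) right/bottom  bias=-1
  edge (8, 2)→(11, 14): d=(3,12) right/bottom  bias=-1
  edge (11, 14)→(4, 0): d=(-7,-14) top-left  bias=+0
    (2,0)@(5, 1): e=[2,33,7] → █
    (3,0)@(7, 1): e=[-2,9,35] → ·
    (2,1)@(5, 3): e=[10,39,-7] → ·
    (3,1)@(7, 3): e=[6,15,21] → █
    (4,1)@(9, 3): e=[2,-9,49] → ·
    (3,2)@(7, 5): e=[14,21,7] → █
    (4,2)@(9, 5): e=[10,-3,35] → ·
    (3,3)@(7, 7): e=[22,27,-7] → ·
    (4,3)@(9, 7): e=[18,3,21] → █
    (5,3)@(11, 7): e=[14,-21,49] → ·
    (4,4)@(9, 9): e=[26,9,7] → █
    (5,4)@(11, 9): e=[22,-15,35] → ·
  covered (5 px):
    · · █ · · · · · · · ·
    · · · █ · · · · · · ·
    · · · █ · · · · · · ·
    · · · · █ · · · · · ·
    · · · · █ · · · · · ·
    · · · · · · · · · · ·
    · · · · · · · · · · ·
    · · · · · · · · · · ·
    · · · · · · · · · · ·

Answer: [80,2,34]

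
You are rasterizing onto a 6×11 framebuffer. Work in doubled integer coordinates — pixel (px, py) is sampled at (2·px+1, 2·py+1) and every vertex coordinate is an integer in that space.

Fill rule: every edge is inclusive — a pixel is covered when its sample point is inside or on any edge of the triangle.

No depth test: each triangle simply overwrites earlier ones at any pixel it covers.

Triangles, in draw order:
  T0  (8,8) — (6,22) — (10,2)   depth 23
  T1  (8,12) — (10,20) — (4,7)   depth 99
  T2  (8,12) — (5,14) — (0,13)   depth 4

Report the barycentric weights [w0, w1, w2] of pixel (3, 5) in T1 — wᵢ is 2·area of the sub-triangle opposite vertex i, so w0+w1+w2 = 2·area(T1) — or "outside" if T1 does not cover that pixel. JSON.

T0:
  2·area = 16  (B↔C swapped to make it positive)
  edge (8, 8)→(10, 2): d=(2,-6) inclusive
  edge (10, 2)→(6, 22): d=(-4,20) inclusive
  edge (6, 22)→(8, 8): d=(2,-14) inclusive
    (4,0)@(9, 1): e=[-8,24,0] → .  [on edge]
    (4,2)@(9, 5): e=[0,8,8] → X  [on edge]
    (5,2)@(11, 5): e=[12,-32,36] → .
    (4,3)@(9, 7): e=[4,0,12] → X  [on edge]
    (5,3)@(11, 7): e=[16,-40,40] → .
    (4,4)@(9, 9): e=[8,-8,16] → .
    (3,5)@(7, 11): e=[0,24,-8] → .  [on edge]
    (3,7)@(7, 15): e=[8,8,0] → X  [on edge]
    (4,7)@(9, 15): e=[20,-32,28] → .
    (2,8)@(5, 17): e=[0,40,-24] → .  [on edge]
    (3,8)@(7, 17): e=[12,0,4] → X  [on edge]
    (4,8)@(9, 17): e=[24,-40,32] → .
  covered (4 px):
    . . . . . .
    . . . . . .
    . . . . X .
    . . . . X .
    . . . . . .
    . . . . . .
    . . . . . .
    . . . X . .
    . . . X . .
    . . . . . .
    . . . . . .
T1:
  2·area = 22
  edge (8, 12)→(10, 20): d=(2,8) inclusive
  edge (10, 20)→(4, 7): d=(-6,-13) inclusive
  edge (4, 7)→(8, 12): d=(4,5) inclusive
    (2,4)@(5, 9): e=[18,1,3] → X
    (3,4)@(7, 9): e=[2,27,-7] → .
    (2,5)@(5, 11): e=[22,-11,11] → .
    (3,5)@(7, 11): e=[6,15,1] → X
    (4,5)@(9, 11): e=[-10,41,-9] → .
    (3,6)@(7, 13): e=[10,3,9] → X
    (4,6)@(9, 13): e=[-6,29,-1] → .
    (3,7)@(7, 15): e=[14,-9,17] → .
    (4,8)@(9, 17): e=[2,5,15] → X
    (5,8)@(11, 17): e=[-14,31,5] → .
    (4,9)@(9, 19): e=[6,-7,23] → .
  covered (4 px):
    . . . . . .
    . . . . . .
    . . . . . .
    . . . . . .
    . . X . . .
    . . . X . .
    . . . X . .
    . . . . . .
    . . . . X .
    . . . . . .
    . . . . . .
T2:
  2·area = 13
  edge (8, 12)→(5, 14): d=(-3,2) inclusive
  edge (5, 14)→(0, 13): d=(-5,-1) inclusive
  edge (0, 13)→(8, 12): d=(8,-1) inclusive
    (0,6)@(1, 13): e=[11,1,1] → X
    (1,6)@(3, 13): e=[7,3,3] → X
    (2,6)@(5, 13): e=[3,5,5] → X
    (3,6)@(7, 13): e=[-1,7,7] → .
    (0,7)@(1, 15): e=[5,-9,17] → .
    (1,7)@(3, 15): e=[1,-7,19] → .
    (2,7)@(5, 15): e=[-3,-5,21] → .
  covered (3 px):
    . . . . . .
    . . . . . .
    . . . . . .
    . . . . . .
    . . . . . .
    . . . . . .
    X X X . . .
    . . . . . .
    . . . . . .
    . . . . . .
    . . . . . .

Final: [15,1,6]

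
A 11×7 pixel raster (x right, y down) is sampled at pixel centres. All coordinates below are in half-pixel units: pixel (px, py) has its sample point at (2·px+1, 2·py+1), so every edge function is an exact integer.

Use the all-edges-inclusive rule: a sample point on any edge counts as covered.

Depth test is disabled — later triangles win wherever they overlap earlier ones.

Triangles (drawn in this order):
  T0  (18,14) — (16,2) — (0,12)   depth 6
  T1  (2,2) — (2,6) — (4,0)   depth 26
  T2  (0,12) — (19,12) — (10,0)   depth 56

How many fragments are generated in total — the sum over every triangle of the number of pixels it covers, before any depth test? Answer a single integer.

T0:
  2·area = 212  (B↔C swapped to make it positive)
  edge (18, 14)→(0, 12): d=(-18,-2) inclusive
  edge (0, 12)→(16, 2): d=(16,-10) inclusive
  edge (16, 2)→(18, 14): d=(2,12) inclusive
    (7,1)@(15, 3): e=[192,6,14] → █
    (8,1)@(17, 3): e=[196,26,-10] → ·
    (6,2)@(13, 5): e=[152,18,42] → █
    (8,2)@(17, 5): e=[160,58,-6] → ·
    (4,3)@(9, 7): e=[108,10,94] → █
    (5,3)@(11, 7): e=[112,30,70] → █
    (8,3)@(17, 7): e=[124,90,-2] → ·
    (2,4)@(5, 9): e=[64,2,146] → █
    (3,4)@(7, 9): e=[68,22,122] → █
    (8,4)@(17, 9): e=[88,122,2] → █
    (9,4)@(19, 9): e=[92,142,-22] → ·
    (1,5)@(3, 11): e=[24,14,174] → █
    (4,6)@(9, 13): e=[0,106,106] → █  [on edge]
  covered (27 px):
    · · · · · · · · · · ·
    · · · · · · · █ · · ·
    · · · · · · █ █ · · ·
    · · · · █ █ █ █ · · ·
    · · █ █ █ █ █ █ █ · ·
    · █ █ █ █ █ █ █ █ · ·
    · · · · █ █ █ █ █ · ·
T1:
  2·area = 8  (B↔C swapped to make it positive)
  edge (2, 2)→(4, 0): d=(2,-2) inclusive
  edge (4, 0)→(2, 6): d=(-2,6) inclusive
  edge (2, 6)→(2, 2): d=(0,-4) inclusive
    (1,0)@(3, 1): e=[0,4,4] → █  [on edge]
    (2,0)@(5, 1): e=[4,-8,12] → ·
    (0,1)@(1, 3): e=[0,12,-4] → ·  [on edge]
    (1,1)@(3, 3): e=[4,0,4] → █  [on edge]
    (2,1)@(5, 3): e=[8,-12,12] → ·
    (1,2)@(3, 5): e=[8,-4,4] → ·
    (0,4)@(1, 9): e=[12,0,-4] → ·  [on edge]
  covered (2 px):
    · █ · · · · · · · · ·
    · █ · · · · · · · · ·
    · · · · · · · · · · ·
    · · · · · · · · · · ·
    · · · · · · · · · · ·
    · · · · · · · · · · ·
    · · · · · · · · · · ·
T2:
  2·area = 228  (B↔C swapped to make it positive)
  edge (0, 12)→(10, 0): d=(10,-12) inclusive
  edge (10, 0)→(19, 12): d=(9,12) inclusive
  edge (19, 12)→(0, 12): d=(-19,0) inclusive
    (4,1)@(9, 3): e=[18,39,171] → █
    (5,1)@(11, 3): e=[42,15,171] → █
    (6,1)@(13, 3): e=[66,-9,171] → ·
    (3,2)@(7, 5): e=[14,81,133] → █
    (6,2)@(13, 5): e=[86,9,133] → █
    (7,2)@(15, 5): e=[110,-15,133] → ·
    (2,3)@(5, 7): e=[10,123,95] → █
    (7,3)@(15, 7): e=[130,3,95] → █
    (8,3)@(17, 7): e=[154,-21,95] → ·
    (1,4)@(3, 9): e=[6,165,57] → █
    (8,4)@(17, 9): e=[174,-3,57] → ·
    (0,5)@(1, 11): e=[2,207,19] → █
  covered (28 px):
    · · · · · · · · · · ·
    · · · · █ █ · · · · ·
    · · · █ █ █ █ · · · ·
    · · █ █ █ █ █ █ · · ·
    · █ █ █ █ █ █ █ · · ·
    █ █ █ █ █ █ █ █ █ · ·
    · · · · · · · · · · ·

Result: 57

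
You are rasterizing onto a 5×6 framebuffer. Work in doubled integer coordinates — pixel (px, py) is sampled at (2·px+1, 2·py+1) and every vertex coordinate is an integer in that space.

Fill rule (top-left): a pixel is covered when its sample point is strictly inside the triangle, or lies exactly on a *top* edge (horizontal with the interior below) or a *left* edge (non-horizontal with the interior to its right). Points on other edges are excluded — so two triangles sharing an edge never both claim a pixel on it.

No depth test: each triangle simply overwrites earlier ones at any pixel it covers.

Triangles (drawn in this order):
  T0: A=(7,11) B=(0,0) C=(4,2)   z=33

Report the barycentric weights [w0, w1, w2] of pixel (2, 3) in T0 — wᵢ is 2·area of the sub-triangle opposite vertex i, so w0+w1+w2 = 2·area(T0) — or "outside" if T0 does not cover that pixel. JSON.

T0:
  2·area = 30
  edge (7, 11)→(0, 0): d=(-7,-11) top-left  bias=+0
  edge (0, 0)→(4, 2): d=(4,2) right/bottom  bias=-1
  edge (4, 2)→(7, 11): d=(3,9) right/bottom  bias=-1
    (0,0)@(1, 1): e=[4,2,24] → X
    (1,0)@(3, 1): e=[26,-2,6] → .
    (0,1)@(1, 3): e=[-10,10,30] → .
    (1,1)@(3, 3): e=[12,6,12] → X
    (2,1)@(5, 3): e=[34,2,-6] → .
    (1,2)@(3, 5): e=[-2,14,18] → .
    (2,2)@(5, 5): e=[20,10,0] → .  [on edge]
    (2,3)@(5, 7): e=[6,18,6] → X
    (3,3)@(7, 7): e=[28,14,-12] → .
    (2,4)@(5, 9): e=[-8,26,12] → .
    (3,5)@(7, 11): e=[0,30,0] → .  [on edge]
  covered (3 px):
    X . . . .
    . X . . .
    . . . . .
    . . X . .
    . . . . .
    . . . . .

Result: [18,6,6]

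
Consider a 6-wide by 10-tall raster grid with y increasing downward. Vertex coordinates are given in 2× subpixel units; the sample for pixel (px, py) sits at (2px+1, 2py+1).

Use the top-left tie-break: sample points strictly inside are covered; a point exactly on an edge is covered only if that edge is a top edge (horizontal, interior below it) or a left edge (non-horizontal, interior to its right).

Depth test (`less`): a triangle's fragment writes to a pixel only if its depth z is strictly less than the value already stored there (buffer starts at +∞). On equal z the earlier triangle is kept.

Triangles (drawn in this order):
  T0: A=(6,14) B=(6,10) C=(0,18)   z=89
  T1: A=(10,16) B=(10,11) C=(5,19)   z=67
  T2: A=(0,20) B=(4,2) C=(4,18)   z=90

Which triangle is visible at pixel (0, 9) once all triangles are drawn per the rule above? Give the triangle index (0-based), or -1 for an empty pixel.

T0:
  2·area = 24  (B↔C swapped to make it positive)
  edge (6, 14)→(0, 18): d=(-6,4) right/bottom  bias=-1
  edge (0, 18)→(6, 10): d=(6,-8) top-left  bias=+0
  edge (6, 10)→(6, 14): d=(0,4) right/bottom  bias=-1
    (2,6)@(5, 13): e=[10,10,4] → #
    (3,6)@(7, 13): e=[2,26,-4] → ·
    (1,7)@(3, 15): e=[6,6,12] → #
    (2,7)@(5, 15): e=[-2,22,4] → ·
    (0,8)@(1, 17): e=[2,2,20] → #
    (1,8)@(3, 17): e=[-6,18,12] → ·
    (0,9)@(1, 19): e=[-10,14,20] → ·
  covered (3 px):
    · · · · · ·
    · · · · · ·
    · · · · · ·
    · · · · · ·
    · · · · · ·
    · · · · · ·
    · · # · · ·
    · # · · · ·
    # · · · · ·
    · · · · · ·
T1:
  2·area = 25  (B↔C swapped to make it positive)
  edge (10, 16)→(5, 19): d=(-5,3) right/bottom  bias=-1
  edge (5, 19)→(10, 11): d=(5,-8) top-left  bias=+0
  edge (10, 11)→(10, 16): d=(0,5) right/bottom  bias=-1
    (4,6)@(9, 13): e=[18,2,5] → #
    (5,6)@(11, 13): e=[12,18,-5] → ·
    (4,7)@(9, 15): e=[8,12,5] → #
    (5,7)@(11, 15): e=[2,28,-5] → ·
    (3,8)@(7, 17): e=[4,6,15] → #
    (4,8)@(9, 17): e=[-2,22,5] → ·
    (2,9)@(5, 19): e=[0,0,25] → ·  [on edge]
    (3,9)@(7, 19): e=[-6,16,15] → ·
  covered (3 px):
    · · · · · ·
    · · · · · ·
    · · · · · ·
    · · · · · ·
    · · · · · ·
    · · · · · ·
    · · · · # ·
    · · · · # ·
    · · · # · ·
    · · · · · ·
T2:
  2·area = 64
  edge (0, 20)→(4, 2): d=(4,-18) top-left  bias=+0
  edge (4, 2)→(4, 18): d=(0,16) right/bottom  bias=-1
  edge (4, 18)→(0, 20): d=(-4,2) right/bottom  bias=-1
    (1,3)@(3, 7): e=[2,16,46] → #
    (2,3)@(5, 7): e=[38,-16,42] → ·
    (1,4)@(3, 9): e=[10,16,38] → #
    (2,4)@(5, 9): e=[46,-16,34] → ·
    (1,5)@(3, 11): e=[18,16,30] → #
    (2,5)@(5, 11): e=[54,-16,26] → ·
    (1,6)@(3, 13): e=[26,16,22] → #
    (2,6)@(5, 13): e=[62,-16,18] → ·
    (1,7)@(3, 15): e=[34,16,14] → #
    (2,7)@(5, 15): e=[70,-16,10] → ·
    (0,8)@(1, 17): e=[6,48,10] → #
    (2,8)@(5, 17): e=[78,-16,2] → ·
  covered (8 px):
    · · · · · ·
    · · · · · ·
    · · · · · ·
    · # · · · ·
    · # · · · ·
    · # · · · ·
    · # · · · ·
    · # · · · ·
    # # · · · ·
    # · · · · ·

Z-buffer (winner per pixel, '.' = empty):
  . . . . . .
  . . . . . .
  . . . . . .
  . 2 . . . .
  . 2 . . . .
  . 2 . . . .
  . 2 0 . 1 .
  . 0 . . 1 .
  0 2 . 1 . .
  2 . . . . .

Result: 2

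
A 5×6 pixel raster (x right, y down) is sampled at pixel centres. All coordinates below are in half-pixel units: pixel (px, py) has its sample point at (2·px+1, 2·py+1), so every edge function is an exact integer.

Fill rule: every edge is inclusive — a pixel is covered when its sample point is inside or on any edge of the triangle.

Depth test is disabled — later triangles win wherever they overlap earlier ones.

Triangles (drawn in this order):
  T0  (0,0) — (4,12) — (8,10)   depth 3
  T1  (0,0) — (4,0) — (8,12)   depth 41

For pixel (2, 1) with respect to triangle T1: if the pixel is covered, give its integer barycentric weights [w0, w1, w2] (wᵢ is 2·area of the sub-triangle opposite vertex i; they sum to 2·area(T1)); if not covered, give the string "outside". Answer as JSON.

T0:
  2·area = 56  (B↔C swapped to make it positive)
  edge (0, 0)→(8, 10): d=(8,10) inclusive
  edge (8, 10)→(4, 12): d=(-4,2) inclusive
  edge (4, 12)→(0, 0): d=(-4,-12) inclusive
    (0,1)@(1, 3): e=[14,42,0] → #  [on edge]
    (1,1)@(3, 3): e=[-6,38,24] → ·
    (0,2)@(1, 5): e=[30,34,-8] → ·
    (1,2)@(3, 5): e=[10,30,16] → #
    (2,2)@(5, 5): e=[-10,26,40] → ·
    (1,3)@(3, 7): e=[26,22,8] → #
    (2,3)@(5, 7): e=[6,18,32] → #
    (3,3)@(7, 7): e=[-14,14,56] → ·
    (1,4)@(3, 9): e=[42,14,0] → #  [on edge]
    (3,4)@(7, 9): e=[2,6,48] → #
    (4,4)@(9, 9): e=[-18,2,72] → ·
    (1,5)@(3, 11): e=[58,6,-8] → ·
  covered (8 px):
    · · · · ·
    # · · · ·
    · # · · ·
    · # # · ·
    · # # # ·
    · · # · ·
T1:
  2·area = 48
  edge (0, 0)→(4, 0): d=(4,0) inclusive
  edge (4, 0)→(8, 12): d=(4,12) inclusive
  edge (8, 12)→(0, 0): d=(-8,-12) inclusive
    (0,0)@(1, 1): e=[4,40,4] → #
    (1,0)@(3, 1): e=[4,16,28] → #
    (2,0)@(5, 1): e=[4,-8,52] → ·
    (0,1)@(1, 3): e=[12,48,-12] → ·
    (1,1)@(3, 3): e=[12,24,12] → #
    (2,1)@(5, 3): e=[12,0,36] → #  [on edge]
    (3,1)@(7, 3): e=[12,-24,60] → ·
    (1,2)@(3, 5): e=[20,32,-4] → ·
    (2,2)@(5, 5): e=[20,8,20] → #
    (3,2)@(7, 5): e=[20,-16,44] → ·
    (2,3)@(5, 7): e=[28,16,4] → #
    (3,3)@(7, 7): e=[28,-8,28] → ·
    (3,4)@(7, 9): e=[36,0,12] → #  [on edge]
  covered (7 px):
    # # · · ·
    · # # · ·
    · · # · ·
    · · # · ·
    · · · # ·
    · · · · ·

Result: [0,36,12]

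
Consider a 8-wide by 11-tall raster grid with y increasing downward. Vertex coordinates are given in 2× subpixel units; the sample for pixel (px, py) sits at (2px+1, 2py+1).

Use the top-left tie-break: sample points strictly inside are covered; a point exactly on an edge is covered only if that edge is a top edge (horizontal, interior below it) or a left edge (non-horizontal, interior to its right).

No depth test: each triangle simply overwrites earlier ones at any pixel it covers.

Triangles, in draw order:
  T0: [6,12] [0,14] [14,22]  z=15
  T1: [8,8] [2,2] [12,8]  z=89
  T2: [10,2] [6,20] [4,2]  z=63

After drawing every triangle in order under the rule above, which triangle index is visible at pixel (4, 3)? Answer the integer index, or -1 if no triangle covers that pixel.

T0:
  2·area = 76  (B↔C swapped to make it positive)
  edge (6, 12)→(14, 22): d=(8,10) right/bottom  bias=-1
  edge (14, 22)→(0, 14): d=(-14,-8) top-left  bias=+0
  edge (0, 14)→(6, 12): d=(6,-2) top-left  bias=+0
    (7,4)@(15, 9): e=[-114,190,0] → .  [on edge]
    (4,5)@(9, 11): e=[-38,114,0] → .  [on edge]
    (1,6)@(3, 13): e=[38,38,0] → X  [on edge]
    (2,6)@(5, 13): e=[18,54,4] → X
    (3,6)@(7, 13): e=[-2,70,8] → .
    (1,7)@(3, 15): e=[54,10,12] → X
    (3,7)@(7, 15): e=[14,42,20] → X
    (4,7)@(9, 15): e=[-6,58,24] → .
    (1,8)@(3, 17): e=[70,-18,24] → .
    (2,8)@(5, 17): e=[50,-2,28] → .
    (3,8)@(7, 17): e=[30,14,32] → X
    (4,8)@(9, 17): e=[10,30,36] → X
  covered (10 px):
    . . . . . . . .
    . . . . . . . .
    . . . . . . . .
    . . . . . . . .
    . . . . . . . .
    . . . . . . . .
    . X X . . . . .
    . X X X . . . .
    . . . X X . . .
    . . . . X X . .
    . . . . . . X .
T1:
  2·area = 24
  edge (8, 8)→(2, 2): d=(-6,-6) top-left  bias=+0
  edge (2, 2)→(12, 8): d=(10,6) right/bottom  bias=-1
  edge (12, 8)→(8, 8): d=(-4,0) right/bottom  bias=-1
    (0,0)@(1, 1): e=[0,-4,28] → .  [on edge]
    (1,1)@(3, 3): e=[0,4,20] → X  [on edge]
    (2,1)@(5, 3): e=[12,-8,20] → .
    (1,2)@(3, 5): e=[-12,24,12] → .
    (2,2)@(5, 5): e=[0,12,12] → X  [on edge]
    (3,2)@(7, 5): e=[12,0,12] → .  [on edge]
    (2,3)@(5, 7): e=[-12,32,4] → .
    (3,3)@(7, 7): e=[0,20,4] → X  [on edge]
    (4,3)@(9, 7): e=[12,8,4] → X
    (5,3)@(11, 7): e=[24,-4,4] → .
    (3,4)@(7, 9): e=[-12,40,-4] → .
    (4,4)@(9, 9): e=[0,28,-4] → .  [on edge]
    (5,5)@(11, 11): e=[0,36,-12] → .  [on edge]
    (6,6)@(13, 13): e=[0,44,-20] → .  [on edge]
    (7,7)@(15, 15): e=[0,52,-28] → .  [on edge]
  covered (4 px):
    . . . . . . . .
    . X . . . . . .
    . . X . . . . .
    . . . X X . . .
    . . . . . . . .
    . . . . . . . .
    . . . . . . . .
    . . . . . . . .
    . . . . . . . .
    . . . . . . . .
    . . . . . . . .
T2:
  2·area = 108
  edge (10, 2)→(6, 20): d=(-4,18) right/bottom  bias=-1
  edge (6, 20)→(4, 2): d=(-2,-18) top-left  bias=+0
  edge (4, 2)→(10, 2): d=(6,0) top-left  bias=+0
    (2,1)@(5, 3): e=[86,16,6] → X
    (3,1)@(7, 3): e=[50,52,6] → X
    (4,1)@(9, 3): e=[14,88,6] → X
    (5,1)@(11, 3): e=[-22,124,6] → .
    (2,2)@(5, 5): e=[78,12,18] → X
    (5,2)@(11, 5): e=[-30,120,18] → .
    (2,3)@(5, 7): e=[70,8,30] → X
    (4,3)@(9, 7): e=[-2,80,30] → .
    (2,4)@(5, 9): e=[62,4,42] → X
    (4,4)@(9, 9): e=[-10,76,42] → .
    (2,5)@(5, 11): e=[54,0,54] → X  [on edge]
    (4,5)@(9, 11): e=[-18,72,54] → .
  covered (14 px):
    . . . . . . . .
    . . X X X . . .
    . . X X X . . .
    . . X X . . . .
    . . X X . . . .
    . . X X . . . .
    . . . X . . . .
    . . . X . . . .
    . . . . . . . .
    . . . . . . . .
    . . . . . . . .

Z-buffer (winner per pixel, '.' = empty):
  . . . . . . . .
  . 1 2 2 2 . . .
  . . 2 2 2 . . .
  . . 2 2 1 . . .
  . . 2 2 . . . .
  . . 2 2 . . . .
  . 0 0 2 . . . .
  . 0 0 2 . . . .
  . . . 0 0 . . .
  . . . . 0 0 . .
  . . . . . . 0 .

Result: 1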